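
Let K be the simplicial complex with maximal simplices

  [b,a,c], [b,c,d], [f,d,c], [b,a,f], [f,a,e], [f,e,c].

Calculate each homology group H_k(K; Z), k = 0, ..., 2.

H_0 = Z,  H_1 = Z,  H_2 = 0.

We work with the vertex ordering a < b < c < d < e < f. The simplices of K, each written with vertices in increasing order, are:

  0-simplices (6): a, b, c, d, e, f
  1-simplices (12): ab, ac, ae, af, bc, bd, bf, cd, ce, cf, df, ef
  2-simplices (6): abc, abf, aef, bcd, cdf, cef

so the chain groups are C_0 ≅ Z^6, C_1 ≅ Z^12, C_2 ≅ Z^6.

∂_1: C_1 → C_0 is given by ∂[p,q] = [q] − [p]. For instance
  ∂ac = c − a.
As a 6×12 matrix over Z this has rank 5, with invariant factors (1,1,1,1,1).

Boundary ∂_2: C_2 → C_1 acts by ∂[p,q,r] = [q,r] − [p,r] + [p,q]. For instance
  ∂cef = ef − cf + ce,
  ∂cdf = df − cf + cd.
This gives a 12×6 integer matrix of rank 6; reducing to Smith normal form yields diagonal entries (1,1,1,1,1,1).

Reading off H_k = ker ∂_k / im ∂_{k+1}:

  H_0: rank C_0 − rank ∂_1 = 6 − 5 = 1, and the invariant factors of ∂_1 are all 1, so H_0 ≅ Z.
  H_1: rank ker ∂_1 − rank ∂_2 = (12 − 5) − 6 = 1, and the invariant factors of ∂_2 are all 1, so H_1 ≅ Z.
  H_2: rank ker ∂_2 − rank ∂_3 = (6 − 6) − 0 = 0, and there is no ∂_3, so H_2 ≅ 0.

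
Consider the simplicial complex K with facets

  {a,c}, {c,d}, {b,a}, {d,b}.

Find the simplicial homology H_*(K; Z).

Take the total order a < b < c < d on the vertex set. Then K (dimension 1) consists of the simplices:

  0-simplices (4): a, b, c, d
  1-simplices (4): ab, ac, bd, cd

so the chain groups are C_0 ≅ Z^4, C_1 ≅ Z^4.

The boundary map ∂_1: C_1 → C_0 is given by ∂[p,q] = [q] − [p]. For instance
  ∂ac = c − a.
This gives a 4×4 integer matrix of rank 3; reducing to Smith normal form yields diagonal entries (1,1,1).

From H_k ≅ ker(∂_k) / im(∂_{k+1}) we obtain:

  H_0: rank C_0 − rank ∂_1 = 4 − 3 = 1, and the invariant factors of ∂_1 are all 1, so H_0 ≅ Z.
  H_1: rank ker ∂_1 − rank ∂_2 = (4 − 3) − 0 = 1, and there is no ∂_2, so H_1 ≅ Z.

(K is a triangulation of the circle S^1.)

H_0 ≅ Z,  H_1 ≅ Z.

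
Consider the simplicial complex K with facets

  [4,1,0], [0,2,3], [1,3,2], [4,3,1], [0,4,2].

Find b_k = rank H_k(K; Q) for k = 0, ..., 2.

b_0 = 1, b_1 = 1, b_2 = 0.

Order the vertices as 0 < 1 < 2 < 3 < 4. Listing each simplex with vertices in this order, K has dimension 2 with simplices:

  0-simplices (5): [0], [1], [2], [3], [4]
  1-simplices (10): [0,1], [0,2], [0,3], [0,4], [1,2], [1,3], [1,4], [2,3], [2,4], [3,4]
  2-simplices (5): [0,1,4], [0,2,3], [0,2,4], [1,2,3], [1,3,4]

giving chain groups C_0 ≅ Z^5, C_1 ≅ Z^10, C_2 ≅ Z^5.

∂_1: C_1 → C_0 maps an edge to its endpoints' difference, ∂[p,q] = q − p. For instance
  ∂[1,4] = [4] − [1].
The resulting 5×10 matrix has rank 4, and its Smith normal form has invariant factors (1,1,1,1).

Boundary ∂_2: C_2 → C_1 maps a triangle to the signed sum of its edges. For instance
  ∂[0,2,4] = [2,4] − [0,4] + [0,2],
  ∂[1,2,3] = [2,3] − [1,3] + [1,2].
This gives a 10×5 integer matrix of rank 5; reducing to Smith normal form yields diagonal entries (1,1,1,1,1).

From H_k ≅ ker(∂_k) / im(∂_{k+1}) we obtain:

  H_0: rank C_0 − rank ∂_1 = 5 − 4 = 1, and the invariant factors of ∂_1 are all 1, so H_0 = Z.
  H_1: rank ker ∂_1 − rank ∂_2 = (10 − 4) − 5 = 1, and the invariant factors of ∂_2 are all 1, so H_1 = Z.
  H_2: rank ker ∂_2 − rank ∂_3 = (5 − 5) − 0 = 0, and there is no ∂_3, so H_2 = 0.

Hence the Betti numbers are b_0 = 1, b_1 = 1, b_2 = 0.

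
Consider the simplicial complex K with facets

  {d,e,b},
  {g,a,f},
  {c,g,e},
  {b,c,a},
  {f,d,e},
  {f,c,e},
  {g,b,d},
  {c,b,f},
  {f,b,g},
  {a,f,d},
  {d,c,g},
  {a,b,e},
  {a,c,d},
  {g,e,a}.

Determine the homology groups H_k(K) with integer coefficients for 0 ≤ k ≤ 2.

H_0 = Z,  H_1 = Z^2,  H_2 = Z.

Fix the vertex order a < b < c < d < e < f < g and write every simplex with vertices in increasing order. Then dim K = 2 and the simplices of K are:

  0-simplices (7): a, b, c, d, e, f, g
  1-simplices (21): ab, ac, ad, ae, af, ag, bc, bd, be, bf, bg, cd, ce, cf, cg, de, df, dg, ef, eg, fg
  2-simplices (14): abc, abe, acd, adf, aeg, afg, bcf, bde, bdg, bfg, cdg, cef, ceg, def

giving chain groups C_0 ≅ Z^7, C_1 ≅ Z^21, C_2 ≅ Z^14.

∂_1: C_1 → C_0 maps an edge to its endpoints' difference, ∂[p,q] = q − p. For instance
  ∂af = f − a.
As a 7×21 matrix over Z this has rank 6, with invariant factors (1,1,1,1,1,1).

∂_2: C_2 → C_1 sends each 2-simplex [p,q,r] to [q,r] − [p,r] + [p,q]. For instance
  ∂bdg = dg − bg + bd,
  ∂ceg = eg − cg + ce.
The 21×14 boundary matrix has rank 13 and Smith normal form diag(1,1,1,1,1,1,1,1,1,1,1,1,1).

Reading off H_k = ker ∂_k / im ∂_{k+1}:

  H_0: rank C_0 − rank ∂_1 = 7 − 6 = 1, and the invariant factors of ∂_1 are all 1, so H_0 ≅ Z.
  H_1: rank ker ∂_1 − rank ∂_2 = (21 − 6) − 13 = 2, and the invariant factors of ∂_2 are all 1, so H_1 ≅ Z^2.
  H_2: rank ker ∂_2 − rank ∂_3 = (14 − 13) − 0 = 1, and there is no ∂_3, so H_2 ≅ Z.

As a check, the Euler characteristic is 7 − 21 + 14 = 0, which agrees with 1 − 2 + 1 = 0.
(K is a triangulation of the torus T^2.)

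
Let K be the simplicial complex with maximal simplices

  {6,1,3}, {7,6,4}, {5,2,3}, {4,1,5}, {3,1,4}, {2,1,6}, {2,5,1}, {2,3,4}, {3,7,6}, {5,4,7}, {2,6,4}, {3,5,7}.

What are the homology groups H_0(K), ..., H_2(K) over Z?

H_0 ≅ Z,  H_1 ≅ Z_2,  H_2 = 0.

Fix the vertex order 1 < 2 < 3 < 4 < 5 < 6 < 7 and write every simplex with vertices in increasing order. Then dim K = 2 and the simplices of K are:

  0-simplices (7): [1], [2], [3], [4], [5], [6], [7]
  1-simplices (18): [1,2], [1,3], [1,4], [1,5], [1,6], [2,3], [2,4], [2,5], [2,6], [3,4], [3,5], [3,6], [3,7], [4,5], [4,6], [4,7], [5,7], [6,7]
  2-simplices (12): [1,2,5], [1,2,6], [1,3,4], [1,3,6], [1,4,5], [2,3,4], [2,3,5], [2,4,6], [3,5,7], [3,6,7], [4,5,7], [4,6,7]

so the chain groups are C_0 ≅ Z^7, C_1 ≅ Z^18, C_2 ≅ Z^12.

Boundary ∂_1: C_1 → C_0 maps an edge to its endpoints' difference, ∂[p,q] = q − p. For instance
  ∂[4,6] = [6] − [4].
The 7×18 boundary matrix has rank 6 and Smith normal form diag(1,1,1,1,1,1).

∂_2: C_2 → C_1 maps a triangle to the signed sum of its edges. For instance
  ∂[2,3,4] = [3,4] − [2,4] + [2,3],
  ∂[4,5,7] = [5,7] − [4,7] + [4,5].
This gives a 18×12 integer matrix of rank 12; reducing to Smith normal form yields diagonal entries (1,1,1,1,1,1,1,1,1,1,1,2).

Now H_k = ker ∂_k / im ∂_{k+1}, so:

  H_0: rank C_0 − rank ∂_1 = 7 − 6 = 1, and the invariant factors of ∂_1 are all 1, so H_0 = Z.
  H_1: rank ker ∂_1 − rank ∂_2 = (18 − 6) − 12 = 0, and ∂_2 has invariant factor 2 > 1, so H_1 = Z_2.
  H_2: rank ker ∂_2 − rank ∂_3 = (12 − 12) − 0 = 0, and there is no ∂_3, so H_2 = 0.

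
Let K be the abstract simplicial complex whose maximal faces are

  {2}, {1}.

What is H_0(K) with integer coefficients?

We work with the vertex ordering 1 < 2. The simplices of K, each written with vertices in increasing order, are:

  0-simplices (2): [1], [2]

giving chain groups C_0 ≅ Z^2.

Now H_k = ker ∂_k / im ∂_{k+1}, so:

  H_0: rank C_0 − rank ∂_1 = 2 − 0 = 2, and there is no ∂_1, so H_0 = Z^2.

H_0 = Z^2.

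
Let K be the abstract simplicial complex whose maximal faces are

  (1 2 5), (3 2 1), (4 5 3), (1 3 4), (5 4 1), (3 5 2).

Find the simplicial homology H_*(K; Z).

H_0 = Z,  H_1 = 0,  H_2 = Z.

We work with the vertex ordering 1 < 2 < 3 < 4 < 5. The simplices of K, each written with vertices in increasing order, are:

  0-simplices (5): [1], [2], [3], [4], [5]
  1-simplices (9): [1,2], [1,3], [1,4], [1,5], [2,3], [2,5], [3,4], [3,5], [4,5]
  2-simplices (6): [1,2,3], [1,2,5], [1,3,4], [1,4,5], [2,3,5], [3,4,5]

so the chain groups are C_0 ≅ Z^5, C_1 ≅ Z^9, C_2 ≅ Z^6.

Boundary ∂_1: C_1 → C_0 sends each edge [p,q] (with p < q) to q − p.
The resulting 5×9 matrix has rank 4, and its Smith normal form has invariant factors (1,1,1,1).

The boundary map ∂_2: C_2 → C_1 sends each 2-simplex [p,q,r] to [q,r] − [p,r] + [p,q]. For instance
  ∂[3,4,5] = [4,5] − [3,5] + [3,4],
  ∂[2,3,5] = [3,5] − [2,5] + [2,3].
This gives a 9×6 integer matrix of rank 5; reducing to Smith normal form yields diagonal entries (1,1,1,1,1).

From H_k ≅ ker(∂_k) / im(∂_{k+1}) we obtain:

  H_0: rank C_0 − rank ∂_1 = 5 − 4 = 1, and the invariant factors of ∂_1 are all 1, so H_0 = Z.
  H_1: rank ker ∂_1 − rank ∂_2 = (9 − 4) − 5 = 0, and the invariant factors of ∂_2 are all 1, so H_1 = 0.
  H_2: rank ker ∂_2 − rank ∂_3 = (6 − 5) − 0 = 1, and there is no ∂_3, so H_2 = Z.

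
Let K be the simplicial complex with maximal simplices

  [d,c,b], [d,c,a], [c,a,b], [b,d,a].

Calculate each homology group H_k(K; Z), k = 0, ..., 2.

H_0 = Z,  H_1 = 0,  H_2 = Z.

K has 4 vertices, 6 edges, 4 triangles.
rank ∂_0 = 0, rank ∂_1 = 3 ⇒ b_0 = 4 − 0 − 3 = 1; all invariant factors of ∂_1 are 1 so no torsion. So H_0 = Z.
rank ∂_1 = 3, rank ∂_2 = 3 ⇒ b_1 = 6 − 3 − 3 = 0; all invariant factors of ∂_2 are 1 so no torsion. So H_1 = 0.
rank ∂_2 = 3, rank ∂_3 = 0 ⇒ b_2 = 4 − 3 − 0 = 1. So H_2 = Z.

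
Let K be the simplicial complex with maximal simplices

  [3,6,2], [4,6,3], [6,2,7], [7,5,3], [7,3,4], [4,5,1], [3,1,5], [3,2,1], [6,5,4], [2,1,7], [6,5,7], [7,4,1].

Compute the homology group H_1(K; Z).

H_1 ≅ Z/2.

Order the vertices as 1 < 2 < 3 < 4 < 5 < 6 < 7. Listing each simplex with vertices in this order, K has dimension 2 with simplices:

  0-simplices (7): [1], [2], [3], [4], [5], [6], [7]
  1-simplices (18): [1,2], [1,3], [1,4], [1,5], [1,7], [2,3], [2,6], [2,7], [3,4], [3,5], [3,6], [3,7], [4,5], [4,6], [4,7], [5,6], [5,7], [6,7]
  2-simplices (12): [1,2,3], [1,2,7], [1,3,5], [1,4,5], [1,4,7], [2,3,6], [2,6,7], [3,4,6], [3,4,7], [3,5,7], [4,5,6], [5,6,7]

Hence C_0 ≅ Z^7, C_1 ≅ Z^18, C_2 ≅ Z^12.

Boundary ∂_1: C_1 → C_0 sends each edge [p,q] (with p < q) to q − p. For instance
  ∂[3,5] = [5] − [3].
The resulting 7×18 matrix has rank 6, and its Smith normal form has invariant factors (1,1,1,1,1,1).

∂_2: C_2 → C_1 sends each 2-simplex [p,q,r] to [q,r] − [p,r] + [p,q]. For instance
  ∂[3,5,7] = [5,7] − [3,7] + [3,5],
  ∂[2,3,6] = [3,6] − [2,6] + [2,3].
The 18×12 boundary matrix has rank 12 and Smith normal form diag(1,1,1,1,1,1,1,1,1,1,1,2).

Now H_k = ker ∂_k / im ∂_{k+1}, so:

  H_1: rank ker ∂_1 − rank ∂_2 = (18 − 6) − 12 = 0, and ∂_2 has invariant factor 2 > 1, so H_1 ≅ Z/2.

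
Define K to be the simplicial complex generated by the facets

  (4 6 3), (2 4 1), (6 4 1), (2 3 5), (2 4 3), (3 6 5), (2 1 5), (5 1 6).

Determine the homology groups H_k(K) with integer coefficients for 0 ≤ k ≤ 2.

Order the vertices as 1 < 2 < 3 < 4 < 5 < 6. Listing each simplex with vertices in this order, K has dimension 2 with simplices:

  0-simplices (6): [1], [2], [3], [4], [5], [6]
  1-simplices (12): [1,2], [1,4], [1,5], [1,6], [2,3], [2,4], [2,5], [3,4], [3,5], [3,6], [4,6], [5,6]
  2-simplices (8): [1,2,4], [1,2,5], [1,4,6], [1,5,6], [2,3,4], [2,3,5], [3,4,6], [3,5,6]

Hence C_0 ≅ Z^6, C_1 ≅ Z^12, C_2 ≅ Z^8.

Boundary ∂_1: C_1 → C_0 is given by ∂[p,q] = [q] − [p].
The resulting 6×12 matrix has rank 5, and its Smith normal form has invariant factors (1,1,1,1,1).

∂_2: C_2 → C_1 sends each 2-simplex [p,q,r] to [q,r] − [p,r] + [p,q]. For instance
  ∂[1,5,6] = [5,6] − [1,6] + [1,5],
  ∂[3,5,6] = [5,6] − [3,6] + [3,5].
The 12×8 boundary matrix has rank 7 and Smith normal form diag(1,1,1,1,1,1,1).

From H_k ≅ ker(∂_k) / im(∂_{k+1}) we obtain:

  H_0: rank C_0 − rank ∂_1 = 6 − 5 = 1, and the invariant factors of ∂_1 are all 1, so H_0 ≅ Z.
  H_1: rank ker ∂_1 − rank ∂_2 = (12 − 5) − 7 = 0, and the invariant factors of ∂_2 are all 1, so H_1 ≅ 0.
  H_2: rank ker ∂_2 − rank ∂_3 = (8 − 7) − 0 = 1, and there is no ∂_3, so H_2 ≅ Z.

As a check, the Euler characteristic is 6 − 12 + 8 = 2, which agrees with 1 − 0 + 1 = 2.

H_0 = Z,  H_1 = 0,  H_2 = Z.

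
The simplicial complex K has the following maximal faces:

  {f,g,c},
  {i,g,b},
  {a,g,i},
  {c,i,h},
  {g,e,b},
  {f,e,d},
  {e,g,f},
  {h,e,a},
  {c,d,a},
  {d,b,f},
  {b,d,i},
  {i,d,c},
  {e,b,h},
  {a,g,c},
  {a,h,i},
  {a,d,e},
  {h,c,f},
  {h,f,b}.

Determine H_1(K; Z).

H_1 ≅ Z ⊕ Z/2.

Take the total order a < b < c < d < e < f < g < h < i on the vertex set. Then K (dimension 2) consists of the simplices:

  0-simplices (9): a, b, c, d, e, f, g, h, i
  1-simplices (27): ac, ad, ae, ag, ah, ai, bd, be, bf, bg, bh, bi, cd, cf, cg, ch, ci, de, df, di, ef, eg, eh, fg, fh, gi, hi
  2-simplices (18): acd, acg, ade, aeh, agi, ahi, bdf, bdi, beg, beh, bfh, bgi, cdi, cfg, cfh, chi, def, efg

Hence C_0 ≅ Z^9, C_1 ≅ Z^27, C_2 ≅ Z^18.

Boundary ∂_1: C_1 → C_0 sends each edge [p,q] (with p < q) to q − p.
As a 9×27 matrix over Z this has rank 8, with invariant factors (1,1,1,1,1,1,1,1).

Boundary ∂_2: C_2 → C_1 maps a triangle to the signed sum of its edges. For instance
  ∂aeh = eh − ah + ae,
  ∂bgi = gi − bi + bg.
This gives a 27×18 integer matrix of rank 18; reducing to Smith normal form yields diagonal entries (1,1,1,1,1,1,1,1,1,1,1,1,1,1,1,1,1,2).

From H_k ≅ ker(∂_k) / im(∂_{k+1}) we obtain:

  H_1: rank ker ∂_1 − rank ∂_2 = (27 − 8) − 18 = 1, and ∂_2 has invariant factor 2 > 1, so H_1 ≅ Z ⊕ Z/2.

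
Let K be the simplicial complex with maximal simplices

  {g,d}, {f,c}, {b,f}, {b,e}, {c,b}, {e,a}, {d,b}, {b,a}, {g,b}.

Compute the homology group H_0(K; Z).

We work with the vertex ordering a < b < c < d < e < f < g. The simplices of K, each written with vertices in increasing order, are:

  0-simplices (7): a, b, c, d, e, f, g
  1-simplices (9): ab, ae, bc, bd, be, bf, bg, cf, dg

Hence C_0 ≅ Z^7, C_1 ≅ Z^9.

Boundary ∂_1: C_1 → C_0 is given by ∂[p,q] = [q] − [p]. For instance
  ∂bd = d − b.
As a 7×9 matrix over Z this has rank 6, with invariant factors (1,1,1,1,1,1).

From H_k ≅ ker(∂_k) / im(∂_{k+1}) we obtain:

  H_0: rank C_0 − rank ∂_1 = 7 − 6 = 1, and the invariant factors of ∂_1 are all 1, so H_0 = Z.

H_0 ≅ Z.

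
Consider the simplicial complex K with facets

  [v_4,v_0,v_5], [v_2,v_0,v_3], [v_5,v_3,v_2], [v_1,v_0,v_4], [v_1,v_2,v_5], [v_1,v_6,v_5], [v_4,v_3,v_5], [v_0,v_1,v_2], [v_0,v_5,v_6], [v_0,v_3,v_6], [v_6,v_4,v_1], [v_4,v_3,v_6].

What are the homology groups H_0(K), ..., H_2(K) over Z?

We work with the vertex ordering v_0 < v_1 < v_2 < v_3 < v_4 < v_5 < v_6. The simplices of K, each written with vertices in increasing order, are:

  0-simplices (7): [v_0], [v_1], [v_2], [v_3], [v_4], [v_5], [v_6]
  1-simplices (18): (18 of them)
  2-simplices (12): (12 of them)

so the chain groups are C_0 ≅ Z^7, C_1 ≅ Z^18, C_2 ≅ Z^12.

Boundary ∂_1: C_1 → C_0 maps an edge to its endpoints' difference, ∂[p,q] = q − p. For instance
  ∂[v_4,v_5] = [v_5] − [v_4].
As a 7×18 matrix over Z this has rank 6, with invariant factors (1,1,1,1,1,1).

Boundary ∂_2: C_2 → C_1 maps a triangle to the signed sum of its edges. For instance
  ∂[v_1,v_4,v_6] = [v_4,v_6] − [v_1,v_6] + [v_1,v_4],
  ∂[v_3,v_4,v_5] = [v_4,v_5] − [v_3,v_5] + [v_3,v_4].
The 18×12 boundary matrix has rank 12 and Smith normal form diag(1,1,1,1,1,1,1,1,1,1,1,2).

Computing H_k = (kernel of ∂_k) / (image of ∂_{k+1}):

  H_0: rank C_0 − rank ∂_1 = 7 − 6 = 1, and the invariant factors of ∂_1 are all 1, so H_0 ≅ Z.
  H_1: rank ker ∂_1 − rank ∂_2 = (18 − 6) − 12 = 0, and ∂_2 has invariant factor 2 > 1, so H_1 ≅ Z_2.
  H_2: rank ker ∂_2 − rank ∂_3 = (12 − 12) − 0 = 0, and there is no ∂_3, so H_2 ≅ 0.

H_0 = Z,  H_1 = Z_2,  H_2 = 0.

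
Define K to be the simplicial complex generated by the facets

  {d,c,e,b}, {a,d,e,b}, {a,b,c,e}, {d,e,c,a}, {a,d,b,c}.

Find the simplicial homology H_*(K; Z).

Take the total order a < b < c < d < e on the vertex set. Then K (dimension 3) consists of the simplices:

  0-simplices (5): a, b, c, d, e
  1-simplices (10): ab, ac, ad, ae, bc, bd, be, cd, ce, de
  2-simplices (10): abc, abd, abe, acd, ace, ade, bcd, bce, bde, cde
  3-simplices (5): abcd, abce, abde, acde, bcde

so the chain groups are C_0 ≅ Z^5, C_1 ≅ Z^10, C_2 ≅ Z^10, C_3 ≅ Z^5.

Boundary ∂_1: C_1 → C_0 is given by ∂[p,q] = [q] − [p].
The resulting 5×10 matrix has rank 4, and its Smith normal form has invariant factors (1,1,1,1).

∂_2: C_2 → C_1 maps a triangle to the signed sum of its edges. For instance
  ∂bde = de − be + bd,
  ∂abe = be − ae + ab.
The resulting 10×10 matrix has rank 6, and its Smith normal form has invariant factors (1,1,1,1,1,1).

The boundary map ∂_3: C_3 → C_2 sends each 3-simplex σ to the alternating sum Σ_i (−1)^i (σ with its i-th vertex removed). For instance
  ∂abde = bde − ade + abe − abd,
  ∂bcde = cde − bde + bce − bcd.
The resulting 10×5 matrix has rank 4, and its Smith normal form has invariant factors (1,1,1,1).

Now H_k = ker ∂_k / im ∂_{k+1}, so:

  H_0: rank C_0 − rank ∂_1 = 5 − 4 = 1, and the invariant factors of ∂_1 are all 1, so H_0 ≅ Z.
  H_1: rank ker ∂_1 − rank ∂_2 = (10 − 4) − 6 = 0, and the invariant factors of ∂_2 are all 1, so H_1 ≅ 0.
  H_2: rank ker ∂_2 − rank ∂_3 = (10 − 6) − 4 = 0, and the invariant factors of ∂_3 are all 1, so H_2 ≅ 0.
  H_3: rank ker ∂_3 − rank ∂_4 = (5 − 4) − 0 = 1, and there is no ∂_4, so H_3 ≅ Z.

H_0 ≅ Z,  H_1 = 0,  H_2 = 0,  H_3 ≅ Z.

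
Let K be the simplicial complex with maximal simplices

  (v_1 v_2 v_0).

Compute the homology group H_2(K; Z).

Fix the vertex order v_0 < v_1 < v_2 and write every simplex with vertices in increasing order. Then dim K = 2 and the simplices of K are:

  0-simplices (3): [v_0], [v_1], [v_2]
  1-simplices (3): [v_0,v_1], [v_0,v_2], [v_1,v_2]
  2-simplices (1): [v_0,v_1,v_2]

so the chain groups are C_0 ≅ Z^3, C_1 ≅ Z^3, C_2 ≅ Z^1.

The boundary map ∂_1: C_1 → C_0 maps an edge to its endpoints' difference, ∂[p,q] = q − p.
The 3×3 boundary matrix has rank 2 and Smith normal form diag(1,1).

The boundary map ∂_2: C_2 → C_1 sends each 2-simplex [p,q,r] to [q,r] − [p,r] + [p,q]. For instance
  ∂[v_0,v_1,v_2] = [v_1,v_2] − [v_0,v_2] + [v_0,v_1].
The resulting 3×1 matrix has rank 1, and its Smith normal form has invariant factors (1).

Now H_k = ker ∂_k / im ∂_{k+1}, so:

  H_2: rank ker ∂_2 − rank ∂_3 = (1 − 1) − 0 = 0, and there is no ∂_3, so H_2 ≅ 0.

H_2 = 0.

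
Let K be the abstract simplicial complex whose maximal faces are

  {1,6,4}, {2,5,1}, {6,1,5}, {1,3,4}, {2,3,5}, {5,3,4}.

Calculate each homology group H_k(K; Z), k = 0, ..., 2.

Order the vertices as 1 < 2 < 3 < 4 < 5 < 6. Listing each simplex with vertices in this order, K has dimension 2 with simplices:

  0-simplices (6): [1], [2], [3], [4], [5], [6]
  1-simplices (12): [1,2], [1,3], [1,4], [1,5], [1,6], [2,3], [2,5], [3,4], [3,5], [4,5], [4,6], [5,6]
  2-simplices (6): [1,2,5], [1,3,4], [1,4,6], [1,5,6], [2,3,5], [3,4,5]

giving chain groups C_0 ≅ Z^6, C_1 ≅ Z^12, C_2 ≅ Z^6.

Boundary ∂_1: C_1 → C_0 maps an edge to its endpoints' difference, ∂[p,q] = q − p. For instance
  ∂[1,5] = [5] − [1].
The resulting 6×12 matrix has rank 5, and its Smith normal form has invariant factors (1,1,1,1,1).

The boundary map ∂_2: C_2 → C_1 maps a triangle to the signed sum of its edges. For instance
  ∂[3,4,5] = [4,5] − [3,5] + [3,4],
  ∂[1,5,6] = [5,6] − [1,6] + [1,5].
This gives a 12×6 integer matrix of rank 6; reducing to Smith normal form yields diagonal entries (1,1,1,1,1,1).

From H_k ≅ ker(∂_k) / im(∂_{k+1}) we obtain:

  H_0: rank C_0 − rank ∂_1 = 6 − 5 = 1, and the invariant factors of ∂_1 are all 1, so H_0 = Z.
  H_1: rank ker ∂_1 − rank ∂_2 = (12 − 5) − 6 = 1, and the invariant factors of ∂_2 are all 1, so H_1 = Z.
  H_2: rank ker ∂_2 − rank ∂_3 = (6 − 6) − 0 = 0, and there is no ∂_3, so H_2 = 0.

H_0 ≅ Z,  H_1 ≅ Z,  H_2 = 0.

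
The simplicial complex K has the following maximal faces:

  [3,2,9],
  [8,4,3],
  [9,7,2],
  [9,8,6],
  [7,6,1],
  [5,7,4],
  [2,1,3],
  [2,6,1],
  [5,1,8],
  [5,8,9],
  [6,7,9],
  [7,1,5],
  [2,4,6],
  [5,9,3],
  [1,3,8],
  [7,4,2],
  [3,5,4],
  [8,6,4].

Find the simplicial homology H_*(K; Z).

H_0 ≅ Z,  H_1 ≅ Z ⊕ Z/2,  H_2 = 0.

Order the vertices as 1 < 2 < 3 < 4 < 5 < 6 < 7 < 8 < 9. Listing each simplex with vertices in this order, K has dimension 2 with simplices:

  0-simplices (9): [1], [2], [3], [4], [5], [6], [7], [8], [9]
  1-simplices (27): (27 of them)
  2-simplices (18): [1,2,3], [1,2,6], [1,3,8], [1,5,7], [1,5,8], [1,6,7], [2,3,9], [2,4,6], [2,4,7], [2,7,9], [3,4,5], [3,4,8], [3,5,9], [4,5,7], [4,6,8], [5,8,9], [6,7,9], [6,8,9]

Hence C_0 ≅ Z^9, C_1 ≅ Z^27, C_2 ≅ Z^18.

The boundary map ∂_1: C_1 → C_0 sends each edge [p,q] (with p < q) to q − p. For instance
  ∂[2,9] = [9] − [2].
The 9×27 boundary matrix has rank 8 and Smith normal form diag(1,1,1,1,1,1,1,1).

The boundary map ∂_2: C_2 → C_1 sends each 2-simplex [p,q,r] to [q,r] − [p,r] + [p,q]. For instance
  ∂[1,2,6] = [2,6] − [1,6] + [1,2],
  ∂[1,2,3] = [2,3] − [1,3] + [1,2].
The 27×18 boundary matrix has rank 18 and Smith normal form diag(1,1,1,1,1,1,1,1,1,1,1,1,1,1,1,1,1,2).

Computing H_k = (kernel of ∂_k) / (image of ∂_{k+1}):

  H_0: rank C_0 − rank ∂_1 = 9 − 8 = 1, and the invariant factors of ∂_1 are all 1, so H_0 ≅ Z.
  H_1: rank ker ∂_1 − rank ∂_2 = (27 − 8) − 18 = 1, and ∂_2 has invariant factor 2 > 1, so H_1 ≅ Z ⊕ Z/2.
  H_2: rank ker ∂_2 − rank ∂_3 = (18 − 18) − 0 = 0, and there is no ∂_3, so H_2 ≅ 0.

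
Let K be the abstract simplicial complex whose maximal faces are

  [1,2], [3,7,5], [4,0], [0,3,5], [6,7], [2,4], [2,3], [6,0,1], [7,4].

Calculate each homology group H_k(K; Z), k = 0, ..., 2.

Fix the vertex order 0 < 1 < 2 < 3 < 4 < 5 < 6 < 7 and write every simplex with vertices in increasing order. Then dim K = 2 and the simplices of K are:

  0-simplices (8): [0], [1], [2], [3], [4], [5], [6], [7]
  1-simplices (14): [0,1], [0,3], [0,4], [0,5], [0,6], [1,2], [1,6], [2,3], [2,4], [3,5], [3,7], [4,7], [5,7], [6,7]
  2-simplices (3): [0,1,6], [0,3,5], [3,5,7]

Hence C_0 ≅ Z^8, C_1 ≅ Z^14, C_2 ≅ Z^3.

Boundary ∂_1: C_1 → C_0 maps an edge to its endpoints' difference, ∂[p,q] = q − p.
This gives a 8×14 integer matrix of rank 7; reducing to Smith normal form yields diagonal entries (1,1,1,1,1,1,1).

∂_2: C_2 → C_1 maps a triangle to the signed sum of its edges. For instance
  ∂[3,5,7] = [5,7] − [3,7] + [3,5],
  ∂[0,1,6] = [1,6] − [0,6] + [0,1].
As a 14×3 matrix over Z this has rank 3, with invariant factors (1,1,1).

From H_k ≅ ker(∂_k) / im(∂_{k+1}) we obtain:

  H_0: rank C_0 − rank ∂_1 = 8 − 7 = 1, and the invariant factors of ∂_1 are all 1, so H_0 = Z.
  H_1: rank ker ∂_1 − rank ∂_2 = (14 − 7) − 3 = 4, and the invariant factors of ∂_2 are all 1, so H_1 = Z^4.
  H_2: rank ker ∂_2 − rank ∂_3 = (3 − 3) − 0 = 0, and there is no ∂_3, so H_2 = 0.

As a check, the Euler characteristic is 8 − 14 + 3 = -3, which agrees with 1 − 4 + 0 = -3.

H_0 ≅ Z,  H_1 ≅ Z^4,  H_2 = 0.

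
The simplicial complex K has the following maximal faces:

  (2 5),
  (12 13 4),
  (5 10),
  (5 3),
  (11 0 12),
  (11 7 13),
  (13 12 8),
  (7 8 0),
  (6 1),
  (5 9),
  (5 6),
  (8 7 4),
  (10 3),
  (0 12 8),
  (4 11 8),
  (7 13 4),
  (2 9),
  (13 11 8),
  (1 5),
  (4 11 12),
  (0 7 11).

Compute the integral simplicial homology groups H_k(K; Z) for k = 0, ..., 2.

H_0 = Z^2,  H_1 = Z^3 ⊕ Z/2,  H_2 = 0.

Take the total order 0 < 1 < 2 < 3 < 4 < 5 < 6 < 7 < 8 < 9 < 10 < 11 < 12 < 13 on the vertex set. Then K (dimension 2) consists of the simplices:

  0-simplices (14): [0], [1], [2], [3], [4], [5], [6], [7], [8], [9], [10], [11], [12], [13]
  1-simplices (27): (27 of them)
  2-simplices (12): [0,7,8], [0,7,11], [0,8,12], [0,11,12], [4,7,8], [4,7,13], [4,8,11], [4,11,12], [4,12,13], [7,11,13], [8,11,13], [8,12,13]

giving chain groups C_0 ≅ Z^14, C_1 ≅ Z^27, C_2 ≅ Z^12.

∂_1: C_1 → C_0 sends each edge [p,q] (with p < q) to q − p. For instance
  ∂[0,8] = [8] − [0].
This gives a 14×27 integer matrix of rank 12; reducing to Smith normal form yields diagonal entries (1,1,1,1,1,1,1,1,1,1,1,1).

Boundary ∂_2: C_2 → C_1 maps a triangle to the signed sum of its edges. For instance
  ∂[0,11,12] = [11,12] − [0,12] + [0,11],
  ∂[8,12,13] = [12,13] − [8,13] + [8,12].
As a 27×12 matrix over Z this has rank 12, with invariant factors (1,1,1,1,1,1,1,1,1,1,1,2).

From H_k ≅ ker(∂_k) / im(∂_{k+1}) we obtain:

  H_0: rank C_0 − rank ∂_1 = 14 − 12 = 2, and the invariant factors of ∂_1 are all 1, so H_0 ≅ Z^2.
  H_1: rank ker ∂_1 − rank ∂_2 = (27 − 12) − 12 = 3, and ∂_2 has invariant factor 2 > 1, so H_1 ≅ Z^3 ⊕ Z/2.
  H_2: rank ker ∂_2 − rank ∂_3 = (12 − 12) − 0 = 0, and there is no ∂_3, so H_2 ≅ 0.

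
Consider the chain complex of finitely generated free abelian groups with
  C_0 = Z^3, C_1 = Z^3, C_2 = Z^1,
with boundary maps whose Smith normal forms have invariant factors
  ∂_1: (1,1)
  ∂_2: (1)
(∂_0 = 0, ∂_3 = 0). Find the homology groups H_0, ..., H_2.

H_0: b_0 = 3 − 0 − 2 = 1; torsion from ∂_1 factors > 1: none. So H_0 ≅ Z.
H_1: b_1 = 3 − 2 − 1 = 0; torsion from ∂_2 factors > 1: none. So H_1 ≅ 0.
H_2: b_2 = 1 − 1 − 0 = 0; torsion from ∂_3 factors > 1: none. So H_2 ≅ 0.

H_0 ≅ Z,  H_1 = 0,  H_2 = 0.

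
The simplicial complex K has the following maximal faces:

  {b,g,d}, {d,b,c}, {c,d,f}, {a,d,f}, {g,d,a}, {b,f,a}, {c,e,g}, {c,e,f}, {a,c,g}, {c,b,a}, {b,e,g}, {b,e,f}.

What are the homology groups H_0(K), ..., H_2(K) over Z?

H_0 = Z,  H_1 = Z/2Z,  H_2 = 0.

We work with the vertex ordering a < b < c < d < e < f < g. The simplices of K, each written with vertices in increasing order, are:

  0-simplices (7): a, b, c, d, e, f, g
  1-simplices (18): ab, ac, ad, af, ag, bc, bd, be, bf, bg, cd, ce, cf, cg, df, dg, ef, eg
  2-simplices (12): abc, abf, acg, adf, adg, bcd, bdg, bef, beg, cdf, cef, ceg

giving chain groups C_0 ≅ Z^7, C_1 ≅ Z^18, C_2 ≅ Z^12.

The boundary map ∂_1: C_1 → C_0 sends each edge [p,q] (with p < q) to q − p. For instance
  ∂eg = g − e.
The 7×18 boundary matrix has rank 6 and Smith normal form diag(1,1,1,1,1,1).

Boundary ∂_2: C_2 → C_1 sends each 2-simplex [p,q,r] to [q,r] − [p,r] + [p,q]. For instance
  ∂cef = ef − cf + ce,
  ∂cdf = df − cf + cd.
As a 18×12 matrix over Z this has rank 12, with invariant factors (1,1,1,1,1,1,1,1,1,1,1,2).

Computing H_k = (kernel of ∂_k) / (image of ∂_{k+1}):

  H_0: rank C_0 − rank ∂_1 = 7 − 6 = 1, and the invariant factors of ∂_1 are all 1, so H_0 ≅ Z.
  H_1: rank ker ∂_1 − rank ∂_2 = (18 − 6) − 12 = 0, and ∂_2 has invariant factor 2 > 1, so H_1 ≅ Z/2Z.
  H_2: rank ker ∂_2 − rank ∂_3 = (12 − 12) − 0 = 0, and there is no ∂_3, so H_2 ≅ 0.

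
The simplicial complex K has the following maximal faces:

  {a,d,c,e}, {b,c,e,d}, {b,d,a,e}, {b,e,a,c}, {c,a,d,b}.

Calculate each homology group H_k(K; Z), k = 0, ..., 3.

Order the vertices as a < b < c < d < e. Listing each simplex with vertices in this order, K has dimension 3 with simplices:

  0-simplices (5): a, b, c, d, e
  1-simplices (10): ab, ac, ad, ae, bc, bd, be, cd, ce, de
  2-simplices (10): abc, abd, abe, acd, ace, ade, bcd, bce, bde, cde
  3-simplices (5): abcd, abce, abde, acde, bcde

Hence C_0 ≅ Z^5, C_1 ≅ Z^10, C_2 ≅ Z^10, C_3 ≅ Z^5.

Boundary ∂_1: C_1 → C_0 sends each edge [p,q] (with p < q) to q − p. For instance
  ∂ce = e − c.
As a 5×10 matrix over Z this has rank 4, with invariant factors (1,1,1,1).

The boundary map ∂_2: C_2 → C_1 sends each 2-simplex [p,q,r] to [q,r] − [p,r] + [p,q]. For instance
  ∂acd = cd − ad + ac,
  ∂bde = de − be + bd.
The 10×10 boundary matrix has rank 6 and Smith normal form diag(1,1,1,1,1,1).

∂_3: C_3 → C_2 sends each 3-simplex σ to the alternating sum Σ_i (−1)^i (σ with its i-th vertex removed). For instance
  ∂abde = bde − ade + abe − abd,
  ∂bcde = cde − bde + bce − bcd.
As a 10×5 matrix over Z this has rank 4, with invariant factors (1,1,1,1).

Reading off H_k = ker ∂_k / im ∂_{k+1}:

  H_0: rank C_0 − rank ∂_1 = 5 − 4 = 1, and the invariant factors of ∂_1 are all 1, so H_0 = Z.
  H_1: rank ker ∂_1 − rank ∂_2 = (10 − 4) − 6 = 0, and the invariant factors of ∂_2 are all 1, so H_1 = 0.
  H_2: rank ker ∂_2 − rank ∂_3 = (10 − 6) − 4 = 0, and the invariant factors of ∂_3 are all 1, so H_2 = 0.
  H_3: rank ker ∂_3 − rank ∂_4 = (5 − 4) − 0 = 1, and there is no ∂_4, so H_3 = Z.

H_0 = Z,  H_1 = 0,  H_2 = 0,  H_3 = Z.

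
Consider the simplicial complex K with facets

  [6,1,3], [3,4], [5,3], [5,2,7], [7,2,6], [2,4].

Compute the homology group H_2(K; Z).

H_2 = 0.

K has 7 vertices, 11 edges, 3 triangles.
rank ∂_2 = 3, rank ∂_3 = 0 ⇒ b_2 = 3 − 3 − 0 = 0. So H_2 ≅ 0.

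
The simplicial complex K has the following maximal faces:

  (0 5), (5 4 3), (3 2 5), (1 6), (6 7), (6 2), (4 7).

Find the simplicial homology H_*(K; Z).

Fix the vertex order 0 < 1 < 2 < 3 < 4 < 5 < 6 < 7 and write every simplex with vertices in increasing order. Then dim K = 2 and the simplices of K are:

  0-simplices (8): [0], [1], [2], [3], [4], [5], [6], [7]
  1-simplices (10): [0,5], [1,6], [2,3], [2,5], [2,6], [3,4], [3,5], [4,5], [4,7], [6,7]
  2-simplices (2): [2,3,5], [3,4,5]

giving chain groups C_0 ≅ Z^8, C_1 ≅ Z^10, C_2 ≅ Z^2.

∂_1: C_1 → C_0 maps an edge to its endpoints' difference, ∂[p,q] = q − p. For instance
  ∂[6,7] = [7] − [6].
This gives a 8×10 integer matrix of rank 7; reducing to Smith normal form yields diagonal entries (1,1,1,1,1,1,1).

The boundary map ∂_2: C_2 → C_1 acts by ∂[p,q,r] = [q,r] − [p,r] + [p,q]. For instance
  ∂[2,3,5] = [3,5] − [2,5] + [2,3],
  ∂[3,4,5] = [4,5] − [3,5] + [3,4].
The resulting 10×2 matrix has rank 2, and its Smith normal form has invariant factors (1,1).

Now H_k = ker ∂_k / im ∂_{k+1}, so:

  H_0: rank C_0 − rank ∂_1 = 8 − 7 = 1, and the invariant factors of ∂_1 are all 1, so H_0 ≅ Z.
  H_1: rank ker ∂_1 − rank ∂_2 = (10 − 7) − 2 = 1, and the invariant factors of ∂_2 are all 1, so H_1 ≅ Z.
  H_2: rank ker ∂_2 − rank ∂_3 = (2 − 2) − 0 = 0, and there is no ∂_3, so H_2 ≅ 0.

H_0 = Z,  H_1 = Z,  H_2 = 0.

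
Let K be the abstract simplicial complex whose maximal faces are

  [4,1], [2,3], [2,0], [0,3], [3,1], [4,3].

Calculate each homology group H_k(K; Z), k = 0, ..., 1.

H_0 ≅ Z,  H_1 ≅ Z^2.

We work with the vertex ordering 0 < 1 < 2 < 3 < 4. The simplices of K, each written with vertices in increasing order, are:

  0-simplices (5): [0], [1], [2], [3], [4]
  1-simplices (6): [0,2], [0,3], [1,3], [1,4], [2,3], [3,4]

giving chain groups C_0 ≅ Z^5, C_1 ≅ Z^6.

Boundary ∂_1: C_1 → C_0 is given by ∂[p,q] = [q] − [p].
The resulting 5×6 matrix has rank 4, and its Smith normal form has invariant factors (1,1,1,1).

Reading off H_k = ker ∂_k / im ∂_{k+1}:

  H_0: rank C_0 − rank ∂_1 = 5 − 4 = 1, and the invariant factors of ∂_1 are all 1, so H_0 ≅ Z.
  H_1: rank ker ∂_1 − rank ∂_2 = (6 − 4) − 0 = 2, and there is no ∂_2, so H_1 ≅ Z^2.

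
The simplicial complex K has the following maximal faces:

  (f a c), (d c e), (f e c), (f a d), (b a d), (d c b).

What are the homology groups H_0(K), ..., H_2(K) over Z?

H_0 ≅ Z,  H_1 ≅ Z,  H_2 = 0.

Order the vertices as a < b < c < d < e < f. Listing each simplex with vertices in this order, K has dimension 2 with simplices:

  0-simplices (6): a, b, c, d, e, f
  1-simplices (12): ab, ac, ad, af, bc, bd, cd, ce, cf, de, df, ef
  2-simplices (6): abd, acf, adf, bcd, cde, cef

giving chain groups C_0 ≅ Z^6, C_1 ≅ Z^12, C_2 ≅ Z^6.

∂_1: C_1 → C_0 sends each edge [p,q] (with p < q) to q − p.
As a 6×12 matrix over Z this has rank 5, with invariant factors (1,1,1,1,1).

Boundary ∂_2: C_2 → C_1 acts by ∂[p,q,r] = [q,r] − [p,r] + [p,q]. For instance
  ∂abd = bd − ad + ab,
  ∂cde = de − ce + cd.
The resulting 12×6 matrix has rank 6, and its Smith normal form has invariant factors (1,1,1,1,1,1).

Reading off H_k = ker ∂_k / im ∂_{k+1}:

  H_0: rank C_0 − rank ∂_1 = 6 − 5 = 1, and the invariant factors of ∂_1 are all 1, so H_0 ≅ Z.
  H_1: rank ker ∂_1 − rank ∂_2 = (12 − 5) − 6 = 1, and the invariant factors of ∂_2 are all 1, so H_1 ≅ Z.
  H_2: rank ker ∂_2 − rank ∂_3 = (6 − 6) − 0 = 0, and there is no ∂_3, so H_2 ≅ 0.

As a check, the Euler characteristic is 6 − 12 + 6 = 0, which agrees with 1 − 1 + 0 = 0.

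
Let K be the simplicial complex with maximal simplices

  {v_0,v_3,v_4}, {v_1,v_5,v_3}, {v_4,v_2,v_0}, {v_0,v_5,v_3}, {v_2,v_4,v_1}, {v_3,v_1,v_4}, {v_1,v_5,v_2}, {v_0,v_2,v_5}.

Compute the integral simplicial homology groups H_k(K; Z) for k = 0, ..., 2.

We work with the vertex ordering v_0 < v_1 < v_2 < v_3 < v_4 < v_5. The simplices of K, each written with vertices in increasing order, are:

  0-simplices (6): [v_0], [v_1], [v_2], [v_3], [v_4], [v_5]
  1-simplices (12): [v_0,v_2], [v_0,v_3], [v_0,v_4], [v_0,v_5], [v_1,v_2], [v_1,v_3], [v_1,v_4], [v_1,v_5], [v_2,v_4], [v_2,v_5], [v_3,v_4], [v_3,v_5]
  2-simplices (8): [v_0,v_2,v_4], [v_0,v_2,v_5], [v_0,v_3,v_4], [v_0,v_3,v_5], [v_1,v_2,v_4], [v_1,v_2,v_5], [v_1,v_3,v_4], [v_1,v_3,v_5]

so the chain groups are C_0 ≅ Z^6, C_1 ≅ Z^12, C_2 ≅ Z^8.

∂_1: C_1 → C_0 is given by ∂[p,q] = [q] − [p].
This gives a 6×12 integer matrix of rank 5; reducing to Smith normal form yields diagonal entries (1,1,1,1,1).

Boundary ∂_2: C_2 → C_1 maps a triangle to the signed sum of its edges. For instance
  ∂[v_0,v_2,v_5] = [v_2,v_5] − [v_0,v_5] + [v_0,v_2],
  ∂[v_0,v_3,v_4] = [v_3,v_4] − [v_0,v_4] + [v_0,v_3].
The 12×8 boundary matrix has rank 7 and Smith normal form diag(1,1,1,1,1,1,1).

Reading off H_k = ker ∂_k / im ∂_{k+1}:

  H_0: rank C_0 − rank ∂_1 = 6 − 5 = 1, and the invariant factors of ∂_1 are all 1, so H_0 = Z.
  H_1: rank ker ∂_1 − rank ∂_2 = (12 − 5) − 7 = 0, and the invariant factors of ∂_2 are all 1, so H_1 = 0.
  H_2: rank ker ∂_2 − rank ∂_3 = (8 − 7) − 0 = 1, and there is no ∂_3, so H_2 = Z.

As a check, the Euler characteristic is 6 − 12 + 8 = 2, which agrees with 1 − 0 + 1 = 2.

H_0 = Z,  H_1 = 0,  H_2 = Z.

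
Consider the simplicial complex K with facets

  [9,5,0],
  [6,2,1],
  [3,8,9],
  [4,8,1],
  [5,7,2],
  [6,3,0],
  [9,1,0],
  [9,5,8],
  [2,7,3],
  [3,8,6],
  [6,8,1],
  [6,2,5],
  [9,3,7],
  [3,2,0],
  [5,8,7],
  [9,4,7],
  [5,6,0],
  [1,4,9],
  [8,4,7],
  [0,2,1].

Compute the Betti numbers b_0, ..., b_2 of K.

K has 10 vertices, 30 edges, 20 triangles.
rank ∂_0 = 0, rank ∂_1 = 9 ⇒ b_0 = 10 − 0 − 9 = 1; all invariant factors of ∂_1 are 1 so no torsion. So H_0 ≅ Z.
rank ∂_1 = 9, rank ∂_2 = 20 ⇒ b_1 = 30 − 9 − 20 = 1; ∂_2 has invariant factor(s) [2] giving torsion. So H_1 ≅ Z × Z/2.
rank ∂_2 = 20, rank ∂_3 = 0 ⇒ b_2 = 20 − 20 − 0 = 0. So H_2 ≅ 0.

b_0 = 1, b_1 = 1, b_2 = 0.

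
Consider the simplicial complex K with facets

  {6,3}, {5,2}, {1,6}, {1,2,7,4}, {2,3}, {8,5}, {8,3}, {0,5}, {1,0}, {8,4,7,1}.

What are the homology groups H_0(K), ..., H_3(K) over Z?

Take the total order 0 < 1 < 2 < 3 < 4 < 5 < 6 < 7 < 8 on the vertex set. Then K (dimension 3) consists of the simplices:

  0-simplices (9): [0], [1], [2], [3], [4], [5], [6], [7], [8]
  1-simplices (17): [0,1], [0,5], [1,2], [1,4], [1,6], [1,7], [1,8], [2,3], [2,4], [2,5], [2,7], [3,6], [3,8], [4,7], [4,8], [5,8], [7,8]
  2-simplices (7): [1,2,4], [1,2,7], [1,4,7], [1,4,8], [1,7,8], [2,4,7], [4,7,8]
  3-simplices (2): [1,2,4,7], [1,4,7,8]

Hence C_0 ≅ Z^9, C_1 ≅ Z^17, C_2 ≅ Z^7, C_3 ≅ Z^2.

The boundary map ∂_1: C_1 → C_0 is given by ∂[p,q] = [q] − [p]. For instance
  ∂[0,1] = [1] − [0].
The resulting 9×17 matrix has rank 8, and its Smith normal form has invariant factors (1,1,1,1,1,1,1,1).

∂_2: C_2 → C_1 acts by ∂[p,q,r] = [q,r] − [p,r] + [p,q]. For instance
  ∂[1,7,8] = [7,8] − [1,8] + [1,7],
  ∂[4,7,8] = [7,8] − [4,8] + [4,7].
This gives a 17×7 integer matrix of rank 5; reducing to Smith normal form yields diagonal entries (1,1,1,1,1).

Boundary ∂_3: C_3 → C_2 sends each 3-simplex σ to the alternating sum Σ_i (−1)^i (σ with its i-th vertex removed). For instance
  ∂[1,2,4,7] = [2,4,7] − [1,4,7] + [1,2,7] − [1,2,4],
  ∂[1,4,7,8] = [4,7,8] − [1,7,8] + [1,4,8] − [1,4,7].
The resulting 7×2 matrix has rank 2, and its Smith normal form has invariant factors (1,1).

Computing H_k = (kernel of ∂_k) / (image of ∂_{k+1}):

  H_0: rank C_0 − rank ∂_1 = 9 − 8 = 1, and the invariant factors of ∂_1 are all 1, so H_0 = Z.
  H_1: rank ker ∂_1 − rank ∂_2 = (17 − 8) − 5 = 4, and the invariant factors of ∂_2 are all 1, so H_1 = Z^4.
  H_2: rank ker ∂_2 − rank ∂_3 = (7 − 5) − 2 = 0, and the invariant factors of ∂_3 are all 1, so H_2 = 0.
  H_3: rank ker ∂_3 − rank ∂_4 = (2 − 2) − 0 = 0, and there is no ∂_4, so H_3 = 0.

As a check, the Euler characteristic is 9 − 17 + 7 − 2 = -3, which agrees with 1 − 4 + 0 − 0 = -3.

H_0 = Z,  H_1 = Z^4,  H_2 = 0,  H_3 = 0.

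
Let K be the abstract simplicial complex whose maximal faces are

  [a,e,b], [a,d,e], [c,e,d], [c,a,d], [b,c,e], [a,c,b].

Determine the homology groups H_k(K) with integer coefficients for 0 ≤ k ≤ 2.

Take the total order a < b < c < d < e on the vertex set. Then K (dimension 2) consists of the simplices:

  0-simplices (5): a, b, c, d, e
  1-simplices (9): ab, ac, ad, ae, bc, be, cd, ce, de
  2-simplices (6): abc, abe, acd, ade, bce, cde

so the chain groups are C_0 ≅ Z^5, C_1 ≅ Z^9, C_2 ≅ Z^6.

The boundary map ∂_1: C_1 → C_0 sends each edge [p,q] (with p < q) to q − p. For instance
  ∂be = e − b.
As a 5×9 matrix over Z this has rank 4, with invariant factors (1,1,1,1).

The boundary map ∂_2: C_2 → C_1 acts by ∂[p,q,r] = [q,r] − [p,r] + [p,q]. For instance
  ∂cde = de − ce + cd,
  ∂acd = cd − ad + ac.
As a 9×6 matrix over Z this has rank 5, with invariant factors (1,1,1,1,1).

Now H_k = ker ∂_k / im ∂_{k+1}, so:

  H_0: rank C_0 − rank ∂_1 = 5 − 4 = 1, and the invariant factors of ∂_1 are all 1, so H_0 ≅ Z.
  H_1: rank ker ∂_1 − rank ∂_2 = (9 − 4) − 5 = 0, and the invariant factors of ∂_2 are all 1, so H_1 ≅ 0.
  H_2: rank ker ∂_2 − rank ∂_3 = (6 − 5) − 0 = 1, and there is no ∂_3, so H_2 ≅ Z.

(K is a triangulation of the 2-sphere S^2.)

H_0 = Z,  H_1 = 0,  H_2 = Z.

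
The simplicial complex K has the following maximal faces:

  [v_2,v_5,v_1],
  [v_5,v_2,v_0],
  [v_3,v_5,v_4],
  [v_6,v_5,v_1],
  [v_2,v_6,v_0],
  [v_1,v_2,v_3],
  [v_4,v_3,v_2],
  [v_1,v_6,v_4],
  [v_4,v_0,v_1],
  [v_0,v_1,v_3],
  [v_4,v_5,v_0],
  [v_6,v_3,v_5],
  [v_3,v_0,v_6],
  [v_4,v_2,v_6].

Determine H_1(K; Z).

Fix the vertex order v_0 < v_1 < v_2 < v_3 < v_4 < v_5 < v_6 and write every simplex with vertices in increasing order. Then dim K = 2 and the simplices of K are:

  0-simplices (7): [v_0], [v_1], [v_2], [v_3], [v_4], [v_5], [v_6]
  1-simplices (21): (21 of them)
  2-simplices (14): (14 of them)

so the chain groups are C_0 ≅ Z^7, C_1 ≅ Z^21, C_2 ≅ Z^14.

The boundary map ∂_1: C_1 → C_0 is given by ∂[p,q] = [q] − [p].
As a 7×21 matrix over Z this has rank 6, with invariant factors (1,1,1,1,1,1).

∂_2: C_2 → C_1 acts by ∂[p,q,r] = [q,r] − [p,r] + [p,q]. For instance
  ∂[v_0,v_3,v_6] = [v_3,v_6] − [v_0,v_6] + [v_0,v_3],
  ∂[v_1,v_5,v_6] = [v_5,v_6] − [v_1,v_6] + [v_1,v_5].
As a 21×14 matrix over Z this has rank 13, with invariant factors (1,1,1,1,1,1,1,1,1,1,1,1,1).

Reading off H_k = ker ∂_k / im ∂_{k+1}:

  H_1: rank ker ∂_1 − rank ∂_2 = (21 − 6) − 13 = 2, and the invariant factors of ∂_2 are all 1, so H_1 ≅ Z^2.

(K is a triangulation of the torus T^2.)

H_1 = Z^2.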